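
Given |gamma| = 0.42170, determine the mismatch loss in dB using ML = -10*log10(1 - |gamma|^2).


ML = -10 * log10(1 - 0.42170^2) = -10 * log10(0.82216911) = 0.8504 dB

0.8504 dB


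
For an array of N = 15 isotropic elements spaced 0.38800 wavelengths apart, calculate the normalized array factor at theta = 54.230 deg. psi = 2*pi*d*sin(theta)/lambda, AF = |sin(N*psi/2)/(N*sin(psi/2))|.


psi = 2*pi*0.38800*sin(54.230 deg) = 1.978019 rad
AF = |sin(15*1.978019/2) / (15*sin(1.978019/2))| = 0.06113

0.06113


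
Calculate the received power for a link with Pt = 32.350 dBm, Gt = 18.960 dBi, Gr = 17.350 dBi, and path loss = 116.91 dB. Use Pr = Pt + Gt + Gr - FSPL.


Pr = 32.350 + 18.960 + 17.350 - 116.91 = -48.25 dBm

-48.25 dBm


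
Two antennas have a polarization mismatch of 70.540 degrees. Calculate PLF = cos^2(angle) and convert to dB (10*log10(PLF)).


PLF_linear = cos^2(70.540 deg) = 0.1109880
PLF_dB = 10 * log10(0.1109880) = -9.547 dB

-9.547 dB


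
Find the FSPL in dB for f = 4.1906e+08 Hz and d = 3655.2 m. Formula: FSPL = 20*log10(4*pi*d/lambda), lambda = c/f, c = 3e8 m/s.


lambda = c / f = 3.0000e+08 / 4.1906e+08 = 0.7158879 m
FSPL = 20 * log10(4*pi*3655.2/0.7158879) = 96.15 dB

96.15 dB


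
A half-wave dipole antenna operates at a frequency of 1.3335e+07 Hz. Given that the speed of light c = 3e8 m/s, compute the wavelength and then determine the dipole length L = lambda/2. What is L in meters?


lambda = c / f = 3.0000e+08 / 1.3335e+07 = 22.49719 m
L = lambda / 2 = 22.49719 / 2 = 11.25 m

11.25 m


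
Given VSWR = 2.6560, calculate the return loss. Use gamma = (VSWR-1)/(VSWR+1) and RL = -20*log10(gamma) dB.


gamma = (2.6560 - 1) / (2.6560 + 1) = 0.4529540
RL = -20 * log10(0.4529540) = 6.879 dB

6.879 dB


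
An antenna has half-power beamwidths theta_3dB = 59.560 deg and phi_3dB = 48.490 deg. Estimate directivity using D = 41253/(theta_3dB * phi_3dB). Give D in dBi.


D_linear = 41253 / (59.560 * 48.490) = 14.28396
D_dBi = 10 * log10(14.28396) = 11.55 dBi

11.55 dBi


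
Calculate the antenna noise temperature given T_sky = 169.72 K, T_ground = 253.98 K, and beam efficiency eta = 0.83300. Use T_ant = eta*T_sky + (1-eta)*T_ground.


T_ant = 0.83300 * 169.72 + (1 - 0.83300) * 253.98 = 183.8 K

183.8 K


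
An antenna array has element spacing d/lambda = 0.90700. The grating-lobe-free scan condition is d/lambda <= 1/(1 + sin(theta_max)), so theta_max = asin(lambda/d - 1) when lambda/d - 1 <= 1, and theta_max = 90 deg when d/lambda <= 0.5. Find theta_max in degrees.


lambda/d - 1 = 1/0.90700 - 1 = 0.1025358
theta_max = asin(0.1025358) = 5.885 deg

5.885 deg


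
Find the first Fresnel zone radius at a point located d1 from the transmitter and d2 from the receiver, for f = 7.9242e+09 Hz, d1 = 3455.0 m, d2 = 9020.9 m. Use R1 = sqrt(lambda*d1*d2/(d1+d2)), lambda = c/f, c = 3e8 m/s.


lambda = c / f = 3.0000e+08 / 7.9242e+09 = 0.03785871 m
R1 = sqrt(0.03785871 * 3455.0 * 9020.9 / (3455.0 + 9020.9)) = 9.725 m

9.725 m


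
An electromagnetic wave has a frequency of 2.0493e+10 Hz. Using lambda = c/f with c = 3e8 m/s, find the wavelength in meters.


lambda = c / f = 3.0000e+08 / 2.0493e+10 = 0.01464 m

0.01464 m


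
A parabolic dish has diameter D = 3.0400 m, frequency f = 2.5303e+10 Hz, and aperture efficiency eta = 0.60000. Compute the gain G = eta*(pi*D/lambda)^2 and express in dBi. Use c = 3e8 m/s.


lambda = c / f = 3.0000e+08 / 2.5303e+10 = 0.01185630 m
G_linear = 0.60000 * (pi * 3.0400 / 0.01185630)^2 = 389313.8
G_dBi = 10 * log10(389313.8) = 55.90 dBi

55.90 dBi


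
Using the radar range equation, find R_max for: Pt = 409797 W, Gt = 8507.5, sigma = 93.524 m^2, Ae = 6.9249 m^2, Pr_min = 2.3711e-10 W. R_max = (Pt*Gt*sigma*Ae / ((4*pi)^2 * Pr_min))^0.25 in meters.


R^4 = 409797*8507.5*93.524*6.9249 / ((4*pi)^2 * 2.3711e-10) = 6.030283e+19
R_max = 6.030283e+19^0.25 = 88122 m

88122 m


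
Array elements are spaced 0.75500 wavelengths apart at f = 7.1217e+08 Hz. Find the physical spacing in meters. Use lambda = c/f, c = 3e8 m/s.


lambda = c / f = 3.0000e+08 / 7.1217e+08 = 0.4212477 m
d = 0.75500 * 0.4212477 = 0.3180 m

0.3180 m


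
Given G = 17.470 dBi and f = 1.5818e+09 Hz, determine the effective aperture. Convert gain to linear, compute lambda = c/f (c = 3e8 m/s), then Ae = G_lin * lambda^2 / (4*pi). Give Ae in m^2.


lambda = c / f = 3.0000e+08 / 1.5818e+09 = 0.1896574 m
G_linear = 10^(17.470/10) = 55.84702
Ae = G_linear * lambda^2 / (4*pi) = 55.84702 * 0.1896574^2 / (4*pi) = 0.1599 m^2

0.1599 m^2


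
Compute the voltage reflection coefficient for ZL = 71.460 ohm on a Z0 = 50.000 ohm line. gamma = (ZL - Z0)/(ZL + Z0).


gamma = (71.460 - 50.000) / (71.460 + 50.000) = 0.1767

0.1767


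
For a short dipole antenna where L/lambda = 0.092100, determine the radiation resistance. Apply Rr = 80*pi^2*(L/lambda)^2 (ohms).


Rr = 80 * pi^2 * (0.092100)^2 = 80 * 9.869604 * 8.482410e-03 = 6.697 ohm

6.697 ohm


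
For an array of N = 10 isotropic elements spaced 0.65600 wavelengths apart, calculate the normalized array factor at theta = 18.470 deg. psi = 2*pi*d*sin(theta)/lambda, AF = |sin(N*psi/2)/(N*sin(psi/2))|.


psi = 2*pi*0.65600*sin(18.470 deg) = 1.305810 rad
AF = |sin(10*1.305810/2) / (10*sin(1.305810/2))| = 0.04007

0.04007


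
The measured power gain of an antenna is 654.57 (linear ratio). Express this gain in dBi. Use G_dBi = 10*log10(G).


G_dBi = 10 * log10(654.57) = 28.16 dBi

28.16 dBi


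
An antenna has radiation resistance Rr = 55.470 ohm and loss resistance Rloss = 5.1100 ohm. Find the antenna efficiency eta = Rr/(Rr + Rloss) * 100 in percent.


eta = 55.470 / (55.470 + 5.1100) * 100 = 91.56%

91.56%


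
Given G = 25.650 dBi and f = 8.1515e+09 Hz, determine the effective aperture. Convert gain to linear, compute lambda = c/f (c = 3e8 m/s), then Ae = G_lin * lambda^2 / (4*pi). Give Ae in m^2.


lambda = c / f = 3.0000e+08 / 8.1515e+09 = 0.03680304 m
G_linear = 10^(25.650/10) = 367.2823
Ae = G_linear * lambda^2 / (4*pi) = 367.2823 * 0.03680304^2 / (4*pi) = 0.03959 m^2

0.03959 m^2


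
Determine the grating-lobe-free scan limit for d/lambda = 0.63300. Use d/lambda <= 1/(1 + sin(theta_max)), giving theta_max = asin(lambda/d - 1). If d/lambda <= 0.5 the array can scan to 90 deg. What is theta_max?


lambda/d - 1 = 1/0.63300 - 1 = 0.5797788
theta_max = asin(0.5797788) = 35.43 deg

35.43 deg


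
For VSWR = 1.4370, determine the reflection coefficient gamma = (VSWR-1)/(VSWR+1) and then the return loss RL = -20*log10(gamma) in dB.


gamma = (1.4370 - 1) / (1.4370 + 1) = 0.1793188
RL = -20 * log10(0.1793188) = 14.93 dB

14.93 dB


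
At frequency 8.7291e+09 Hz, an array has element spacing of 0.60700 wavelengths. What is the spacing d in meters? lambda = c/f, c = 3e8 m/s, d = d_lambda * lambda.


lambda = c / f = 3.0000e+08 / 8.7291e+09 = 0.03436780 m
d = 0.60700 * 0.03436780 = 0.02086 m

0.02086 m


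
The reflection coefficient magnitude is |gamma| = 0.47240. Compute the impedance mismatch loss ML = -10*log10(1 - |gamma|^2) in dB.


ML = -10 * log10(1 - 0.47240^2) = -10 * log10(0.77683824) = 1.097 dB

1.097 dB


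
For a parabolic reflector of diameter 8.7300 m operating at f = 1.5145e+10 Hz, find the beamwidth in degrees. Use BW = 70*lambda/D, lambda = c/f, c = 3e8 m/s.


lambda = c / f = 3.0000e+08 / 1.5145e+10 = 0.01980852 m
BW = 70 * 0.01980852 / 8.7300 = 0.1588 deg

0.1588 deg


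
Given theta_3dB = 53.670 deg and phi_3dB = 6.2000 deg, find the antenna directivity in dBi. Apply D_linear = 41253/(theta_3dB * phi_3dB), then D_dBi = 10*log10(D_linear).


D_linear = 41253 / (53.670 * 6.2000) = 123.9745
D_dBi = 10 * log10(123.9745) = 20.93 dBi

20.93 dBi


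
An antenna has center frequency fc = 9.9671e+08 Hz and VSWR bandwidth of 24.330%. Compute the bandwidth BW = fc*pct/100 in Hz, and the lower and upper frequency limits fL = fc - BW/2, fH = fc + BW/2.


BW = 9.9671e+08 * 24.330/100 = 2.424995e+08 Hz
fL = 9.9671e+08 - 2.424995e+08/2 = 8.755e+08 Hz
fH = 9.9671e+08 + 2.424995e+08/2 = 1.118e+09 Hz

BW=2.425e+08 Hz, fL=8.755e+08 Hz, fH=1.118e+09 Hz


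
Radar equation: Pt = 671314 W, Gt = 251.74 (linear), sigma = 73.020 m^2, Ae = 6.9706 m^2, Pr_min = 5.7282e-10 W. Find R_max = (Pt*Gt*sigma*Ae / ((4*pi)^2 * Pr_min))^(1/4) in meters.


R^4 = 671314*251.74*73.020*6.9706 / ((4*pi)^2 * 5.7282e-10) = 9.509376e+17
R_max = 9.509376e+17^0.25 = 31228 m

31228 m


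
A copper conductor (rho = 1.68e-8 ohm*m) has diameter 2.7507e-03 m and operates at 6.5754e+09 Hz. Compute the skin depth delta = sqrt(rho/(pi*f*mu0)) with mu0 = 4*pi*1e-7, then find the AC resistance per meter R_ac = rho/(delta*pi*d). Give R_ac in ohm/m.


delta = sqrt(1.68e-8 / (pi * 6.5754e+09 * 4*pi*1e-7)) = 8.044771e-07 m
R_ac = 1.68e-8 / (8.044771e-07 * pi * 2.7507e-03) = 2.417 ohm/m

2.417 ohm/m


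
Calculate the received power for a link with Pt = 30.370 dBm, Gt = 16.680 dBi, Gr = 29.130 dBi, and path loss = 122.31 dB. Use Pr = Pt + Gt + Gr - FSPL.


Pr = 30.370 + 16.680 + 29.130 - 122.31 = -46.13 dBm

-46.13 dBm


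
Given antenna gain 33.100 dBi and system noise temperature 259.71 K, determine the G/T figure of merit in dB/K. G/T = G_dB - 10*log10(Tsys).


G/T = 33.100 - 10*log10(259.71) = 33.100 - 24.14489 = 8.955 dB/K

8.955 dB/K


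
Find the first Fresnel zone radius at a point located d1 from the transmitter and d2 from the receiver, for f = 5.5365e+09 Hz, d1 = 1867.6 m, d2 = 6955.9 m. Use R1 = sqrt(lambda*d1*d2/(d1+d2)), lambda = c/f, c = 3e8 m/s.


lambda = c / f = 3.0000e+08 / 5.5365e+09 = 0.05418586 m
R1 = sqrt(0.05418586 * 1867.6 * 6955.9 / (1867.6 + 6955.9)) = 8.932 m

8.932 m


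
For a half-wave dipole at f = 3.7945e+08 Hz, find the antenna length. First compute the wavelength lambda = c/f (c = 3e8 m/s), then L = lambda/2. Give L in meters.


lambda = c / f = 3.0000e+08 / 3.7945e+08 = 0.7906180 m
L = lambda / 2 = 0.7906180 / 2 = 0.3953 m

0.3953 m


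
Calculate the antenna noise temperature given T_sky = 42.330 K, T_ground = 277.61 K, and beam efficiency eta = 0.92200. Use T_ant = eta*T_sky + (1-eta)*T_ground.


T_ant = 0.92200 * 42.330 + (1 - 0.92200) * 277.61 = 60.68 K

60.68 K


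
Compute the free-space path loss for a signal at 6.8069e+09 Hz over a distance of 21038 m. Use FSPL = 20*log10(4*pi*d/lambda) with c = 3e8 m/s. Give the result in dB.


lambda = c / f = 3.0000e+08 / 6.8069e+09 = 0.04407293 m
FSPL = 20 * log10(4*pi*21038/0.04407293) = 135.6 dB

135.6 dB


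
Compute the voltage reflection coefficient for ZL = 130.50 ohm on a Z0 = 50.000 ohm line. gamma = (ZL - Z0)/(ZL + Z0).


gamma = (130.50 - 50.000) / (130.50 + 50.000) = 0.4460

0.4460


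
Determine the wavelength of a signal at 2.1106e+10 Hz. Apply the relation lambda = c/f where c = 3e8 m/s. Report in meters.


lambda = c / f = 3.0000e+08 / 2.1106e+10 = 0.01421 m

0.01421 m


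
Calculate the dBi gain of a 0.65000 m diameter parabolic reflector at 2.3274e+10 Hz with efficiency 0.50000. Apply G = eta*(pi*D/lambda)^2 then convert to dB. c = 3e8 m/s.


lambda = c / f = 3.0000e+08 / 2.3274e+10 = 0.01288992 m
G_linear = 0.50000 * (pi * 0.65000 / 0.01288992)^2 = 12548.62
G_dBi = 10 * log10(12548.62) = 40.99 dBi

40.99 dBi


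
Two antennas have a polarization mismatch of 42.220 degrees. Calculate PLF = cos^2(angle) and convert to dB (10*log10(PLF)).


PLF_linear = cos^2(42.220 deg) = 0.5484440
PLF_dB = 10 * log10(0.5484440) = -2.609 dB

-2.609 dB


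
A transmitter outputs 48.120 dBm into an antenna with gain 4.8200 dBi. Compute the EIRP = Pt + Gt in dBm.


EIRP = Pt + Gt = 48.120 + 4.8200 = 52.94 dBm

52.94 dBm


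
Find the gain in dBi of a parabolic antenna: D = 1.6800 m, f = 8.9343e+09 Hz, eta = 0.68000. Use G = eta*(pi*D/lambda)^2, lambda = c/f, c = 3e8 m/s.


lambda = c / f = 3.0000e+08 / 8.9343e+09 = 0.03357846 m
G_linear = 0.68000 * (pi * 1.6800 / 0.03357846)^2 = 16799.86
G_dBi = 10 * log10(16799.86) = 42.25 dBi

42.25 dBi


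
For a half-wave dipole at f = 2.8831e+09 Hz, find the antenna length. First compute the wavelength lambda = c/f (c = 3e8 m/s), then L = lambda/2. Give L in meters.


lambda = c / f = 3.0000e+08 / 2.8831e+09 = 0.1040547 m
L = lambda / 2 = 0.1040547 / 2 = 0.05203 m

0.05203 m


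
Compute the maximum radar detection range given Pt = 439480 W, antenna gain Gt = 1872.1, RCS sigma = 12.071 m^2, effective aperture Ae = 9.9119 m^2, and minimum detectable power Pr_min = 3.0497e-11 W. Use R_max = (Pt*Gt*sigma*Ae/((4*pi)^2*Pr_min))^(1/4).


R^4 = 439480*1872.1*12.071*9.9119 / ((4*pi)^2 * 3.0497e-11) = 2.044050e+19
R_max = 2.044050e+19^0.25 = 67239 m

67239 m


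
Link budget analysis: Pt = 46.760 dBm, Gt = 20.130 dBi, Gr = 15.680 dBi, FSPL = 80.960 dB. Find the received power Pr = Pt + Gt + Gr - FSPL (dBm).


Pr = 46.760 + 20.130 + 15.680 - 80.960 = 1.61 dBm

1.61 dBm


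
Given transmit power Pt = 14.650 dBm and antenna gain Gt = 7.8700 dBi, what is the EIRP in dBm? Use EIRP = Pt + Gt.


EIRP = Pt + Gt = 14.650 + 7.8700 = 22.52 dBm

22.52 dBm


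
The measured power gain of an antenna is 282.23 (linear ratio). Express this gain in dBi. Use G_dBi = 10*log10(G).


G_dBi = 10 * log10(282.23) = 24.51 dBi

24.51 dBi


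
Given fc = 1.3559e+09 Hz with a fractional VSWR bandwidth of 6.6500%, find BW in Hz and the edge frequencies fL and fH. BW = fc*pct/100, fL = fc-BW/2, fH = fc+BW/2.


BW = 1.3559e+09 * 6.6500/100 = 9.016735e+07 Hz
fL = 1.3559e+09 - 9.016735e+07/2 = 1.311e+09 Hz
fH = 1.3559e+09 + 9.016735e+07/2 = 1.401e+09 Hz

BW=9.017e+07 Hz, fL=1.311e+09 Hz, fH=1.401e+09 Hz


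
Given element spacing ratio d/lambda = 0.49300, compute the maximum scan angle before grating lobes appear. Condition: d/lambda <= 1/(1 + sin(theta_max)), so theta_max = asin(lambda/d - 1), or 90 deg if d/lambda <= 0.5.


lambda/d - 1 = 1/0.49300 - 1 = 1.028398 >= 1
d/lambda <= 0.5, so the array can scan to endfire without grating lobes: theta_max = 90 deg

90 deg


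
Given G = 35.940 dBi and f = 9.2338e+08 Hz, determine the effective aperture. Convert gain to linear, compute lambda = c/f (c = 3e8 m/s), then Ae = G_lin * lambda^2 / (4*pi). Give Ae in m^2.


lambda = c / f = 3.0000e+08 / 9.2338e+08 = 0.3248933 m
G_linear = 10^(35.940/10) = 3926.449
Ae = G_linear * lambda^2 / (4*pi) = 3926.449 * 0.3248933^2 / (4*pi) = 32.98 m^2

32.98 m^2


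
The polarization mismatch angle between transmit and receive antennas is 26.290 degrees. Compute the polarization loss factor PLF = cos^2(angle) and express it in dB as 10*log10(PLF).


PLF_linear = cos^2(26.290 deg) = 0.8038266
PLF_dB = 10 * log10(0.8038266) = -0.9484 dB

-0.9484 dB


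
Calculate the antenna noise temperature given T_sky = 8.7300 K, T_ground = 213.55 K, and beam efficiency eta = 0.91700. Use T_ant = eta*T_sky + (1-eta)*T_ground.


T_ant = 0.91700 * 8.7300 + (1 - 0.91700) * 213.55 = 25.73 K

25.73 K


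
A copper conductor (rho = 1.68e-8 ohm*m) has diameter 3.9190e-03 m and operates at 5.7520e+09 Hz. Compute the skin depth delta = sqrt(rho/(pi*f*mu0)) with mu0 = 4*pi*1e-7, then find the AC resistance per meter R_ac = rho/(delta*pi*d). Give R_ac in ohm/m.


delta = sqrt(1.68e-8 / (pi * 5.7520e+09 * 4*pi*1e-7)) = 8.601325e-07 m
R_ac = 1.68e-8 / (8.601325e-07 * pi * 3.9190e-03) = 1.586 ohm/m

1.586 ohm/m


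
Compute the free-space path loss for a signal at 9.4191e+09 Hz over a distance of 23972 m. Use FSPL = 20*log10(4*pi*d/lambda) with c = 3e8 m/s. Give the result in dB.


lambda = c / f = 3.0000e+08 / 9.4191e+09 = 0.03185018 m
FSPL = 20 * log10(4*pi*23972/0.03185018) = 139.5 dB

139.5 dB


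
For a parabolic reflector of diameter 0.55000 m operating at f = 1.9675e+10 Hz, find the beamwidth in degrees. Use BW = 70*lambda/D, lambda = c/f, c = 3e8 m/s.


lambda = c / f = 3.0000e+08 / 1.9675e+10 = 0.01524778 m
BW = 70 * 0.01524778 / 0.55000 = 1.941 deg

1.941 deg


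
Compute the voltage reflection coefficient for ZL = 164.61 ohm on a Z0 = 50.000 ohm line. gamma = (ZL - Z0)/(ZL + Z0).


gamma = (164.61 - 50.000) / (164.61 + 50.000) = 0.5340

0.5340


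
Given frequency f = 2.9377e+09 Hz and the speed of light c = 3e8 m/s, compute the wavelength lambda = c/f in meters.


lambda = c / f = 3.0000e+08 / 2.9377e+09 = 0.1021 m

0.1021 m


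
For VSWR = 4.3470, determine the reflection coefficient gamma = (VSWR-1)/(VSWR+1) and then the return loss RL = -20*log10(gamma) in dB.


gamma = (4.3470 - 1) / (4.3470 + 1) = 0.6259585
RL = -20 * log10(0.6259585) = 4.069 dB

4.069 dB


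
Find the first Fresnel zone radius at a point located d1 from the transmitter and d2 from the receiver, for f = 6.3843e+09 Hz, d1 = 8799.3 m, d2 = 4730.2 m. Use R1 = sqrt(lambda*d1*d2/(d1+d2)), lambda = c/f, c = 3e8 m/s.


lambda = c / f = 3.0000e+08 / 6.3843e+09 = 0.04699027 m
R1 = sqrt(0.04699027 * 8799.3 * 4730.2 / (8799.3 + 4730.2)) = 12.02 m

12.02 m


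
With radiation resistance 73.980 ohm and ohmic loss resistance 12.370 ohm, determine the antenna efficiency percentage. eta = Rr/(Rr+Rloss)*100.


eta = 73.980 / (73.980 + 12.370) * 100 = 85.67%

85.67%


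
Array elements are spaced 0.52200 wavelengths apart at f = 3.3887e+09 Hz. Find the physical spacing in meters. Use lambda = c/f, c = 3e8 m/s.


lambda = c / f = 3.0000e+08 / 3.3887e+09 = 0.08852952 m
d = 0.52200 * 0.08852952 = 0.04621 m

0.04621 m


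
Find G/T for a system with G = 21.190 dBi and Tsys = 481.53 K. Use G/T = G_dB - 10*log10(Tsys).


G/T = 21.190 - 10*log10(481.53) = 21.190 - 26.82623 = -5.636 dB/K

-5.636 dB/K


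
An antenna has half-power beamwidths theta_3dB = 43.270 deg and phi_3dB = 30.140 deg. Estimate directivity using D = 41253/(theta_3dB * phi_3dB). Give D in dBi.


D_linear = 41253 / (43.270 * 30.140) = 31.63191
D_dBi = 10 * log10(31.63191) = 15.00 dBi

15.00 dBi


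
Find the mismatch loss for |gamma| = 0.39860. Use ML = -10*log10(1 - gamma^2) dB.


ML = -10 * log10(1 - 0.39860^2) = -10 * log10(0.84111804) = 0.7514 dB

0.7514 dB


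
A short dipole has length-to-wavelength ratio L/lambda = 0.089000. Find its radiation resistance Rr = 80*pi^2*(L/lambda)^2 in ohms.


Rr = 80 * pi^2 * (0.089000)^2 = 80 * 9.869604 * 7.921000e-03 = 6.254 ohm

6.254 ohm


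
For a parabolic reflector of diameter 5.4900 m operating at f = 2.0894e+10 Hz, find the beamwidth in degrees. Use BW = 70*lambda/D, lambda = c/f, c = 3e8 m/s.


lambda = c / f = 3.0000e+08 / 2.0894e+10 = 0.01435819 m
BW = 70 * 0.01435819 / 5.4900 = 0.1831 deg

0.1831 deg


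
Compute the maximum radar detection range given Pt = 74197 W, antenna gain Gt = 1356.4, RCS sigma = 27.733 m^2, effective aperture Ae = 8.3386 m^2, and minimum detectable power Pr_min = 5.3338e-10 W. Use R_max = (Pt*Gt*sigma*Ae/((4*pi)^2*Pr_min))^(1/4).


R^4 = 74197*1356.4*27.733*8.3386 / ((4*pi)^2 * 5.3338e-10) = 2.763170e+17
R_max = 2.763170e+17^0.25 = 22927 m

22927 m


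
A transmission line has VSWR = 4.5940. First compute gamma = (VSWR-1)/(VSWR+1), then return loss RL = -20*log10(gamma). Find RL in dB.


gamma = (4.5940 - 1) / (4.5940 + 1) = 0.6424741
RL = -20 * log10(0.6424741) = 3.843 dB

3.843 dB


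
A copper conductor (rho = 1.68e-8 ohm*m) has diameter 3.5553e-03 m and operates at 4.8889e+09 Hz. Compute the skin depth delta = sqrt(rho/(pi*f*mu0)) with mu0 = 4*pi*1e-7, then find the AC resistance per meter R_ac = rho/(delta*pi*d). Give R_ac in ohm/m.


delta = sqrt(1.68e-8 / (pi * 4.8889e+09 * 4*pi*1e-7)) = 9.329733e-07 m
R_ac = 1.68e-8 / (9.329733e-07 * pi * 3.5553e-03) = 1.612 ohm/m

1.612 ohm/m


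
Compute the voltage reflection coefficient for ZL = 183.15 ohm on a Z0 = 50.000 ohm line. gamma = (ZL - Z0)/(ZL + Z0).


gamma = (183.15 - 50.000) / (183.15 + 50.000) = 0.5711

0.5711


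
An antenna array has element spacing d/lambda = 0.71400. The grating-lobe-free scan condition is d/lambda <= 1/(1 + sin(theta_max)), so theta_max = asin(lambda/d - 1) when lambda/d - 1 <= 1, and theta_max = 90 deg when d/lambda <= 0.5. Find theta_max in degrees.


lambda/d - 1 = 1/0.71400 - 1 = 0.4005602
theta_max = asin(0.4005602) = 23.61 deg

23.61 deg


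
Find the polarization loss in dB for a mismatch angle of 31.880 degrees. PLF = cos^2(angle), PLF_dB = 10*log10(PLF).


PLF_linear = cos^2(31.880 deg) = 0.7210661
PLF_dB = 10 * log10(0.7210661) = -1.420 dB

-1.420 dB


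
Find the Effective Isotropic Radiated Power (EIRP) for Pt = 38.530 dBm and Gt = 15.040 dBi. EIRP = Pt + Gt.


EIRP = Pt + Gt = 38.530 + 15.040 = 53.57 dBm

53.57 dBm


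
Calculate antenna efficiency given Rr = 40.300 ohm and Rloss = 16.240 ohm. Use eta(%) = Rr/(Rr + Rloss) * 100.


eta = 40.300 / (40.300 + 16.240) * 100 = 71.28%

71.28%


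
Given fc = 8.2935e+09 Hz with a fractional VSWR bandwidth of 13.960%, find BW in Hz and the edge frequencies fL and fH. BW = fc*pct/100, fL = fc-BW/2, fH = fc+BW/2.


BW = 8.2935e+09 * 13.960/100 = 1.157773e+09 Hz
fL = 8.2935e+09 - 1.157773e+09/2 = 7.715e+09 Hz
fH = 8.2935e+09 + 1.157773e+09/2 = 8.872e+09 Hz

BW=1.158e+09 Hz, fL=7.715e+09 Hz, fH=8.872e+09 Hz


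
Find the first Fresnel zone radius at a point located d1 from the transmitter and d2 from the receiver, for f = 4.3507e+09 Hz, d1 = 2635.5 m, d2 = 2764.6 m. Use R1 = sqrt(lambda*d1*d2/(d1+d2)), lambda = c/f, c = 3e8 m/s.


lambda = c / f = 3.0000e+08 / 4.3507e+09 = 0.06895442 m
R1 = sqrt(0.06895442 * 2635.5 * 2764.6 / (2635.5 + 2764.6)) = 9.646 m

9.646 m


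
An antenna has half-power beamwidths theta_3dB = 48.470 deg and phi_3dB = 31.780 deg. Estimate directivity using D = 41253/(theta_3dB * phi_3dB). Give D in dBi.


D_linear = 41253 / (48.470 * 31.780) = 26.78111
D_dBi = 10 * log10(26.78111) = 14.28 dBi

14.28 dBi


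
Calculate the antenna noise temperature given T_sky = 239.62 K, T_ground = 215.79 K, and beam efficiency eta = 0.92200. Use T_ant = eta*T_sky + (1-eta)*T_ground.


T_ant = 0.92200 * 239.62 + (1 - 0.92200) * 215.79 = 237.8 K

237.8 K


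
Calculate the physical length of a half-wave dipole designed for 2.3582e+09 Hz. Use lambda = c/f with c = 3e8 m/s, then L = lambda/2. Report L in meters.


lambda = c / f = 3.0000e+08 / 2.3582e+09 = 0.1272157 m
L = lambda / 2 = 0.1272157 / 2 = 0.06361 m

0.06361 m


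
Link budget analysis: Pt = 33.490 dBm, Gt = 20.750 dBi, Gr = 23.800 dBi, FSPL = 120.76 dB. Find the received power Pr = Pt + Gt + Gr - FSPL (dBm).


Pr = 33.490 + 20.750 + 23.800 - 120.76 = -42.72 dBm

-42.72 dBm


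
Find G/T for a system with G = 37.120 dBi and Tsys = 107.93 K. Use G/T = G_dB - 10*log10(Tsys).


G/T = 37.120 - 10*log10(107.93) = 37.120 - 20.33142 = 16.79 dB/K

16.79 dB/K


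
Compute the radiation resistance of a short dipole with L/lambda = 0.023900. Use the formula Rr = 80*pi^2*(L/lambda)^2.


Rr = 80 * pi^2 * (0.023900)^2 = 80 * 9.869604 * 5.712100e-04 = 0.4510 ohm

0.4510 ohm


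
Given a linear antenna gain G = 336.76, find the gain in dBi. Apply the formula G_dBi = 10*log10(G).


G_dBi = 10 * log10(336.76) = 25.27 dBi

25.27 dBi


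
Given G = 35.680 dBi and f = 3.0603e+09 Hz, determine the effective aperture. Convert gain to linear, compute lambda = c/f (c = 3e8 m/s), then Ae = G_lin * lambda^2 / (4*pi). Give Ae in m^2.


lambda = c / f = 3.0000e+08 / 3.0603e+09 = 0.09802960 m
G_linear = 10^(35.680/10) = 3698.282
Ae = G_linear * lambda^2 / (4*pi) = 3698.282 * 0.09802960^2 / (4*pi) = 2.828 m^2

2.828 m^2


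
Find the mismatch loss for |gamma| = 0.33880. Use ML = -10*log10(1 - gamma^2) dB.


ML = -10 * log10(1 - 0.33880^2) = -10 * log10(0.88521456) = 0.5295 dB

0.5295 dB


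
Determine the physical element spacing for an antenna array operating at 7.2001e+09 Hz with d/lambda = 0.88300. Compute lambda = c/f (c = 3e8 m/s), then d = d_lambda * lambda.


lambda = c / f = 3.0000e+08 / 7.2001e+09 = 0.04166609 m
d = 0.88300 * 0.04166609 = 0.03679 m

0.03679 m


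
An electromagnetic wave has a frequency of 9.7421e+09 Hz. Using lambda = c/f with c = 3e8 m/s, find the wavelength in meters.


lambda = c / f = 3.0000e+08 / 9.7421e+09 = 0.03079 m

0.03079 m


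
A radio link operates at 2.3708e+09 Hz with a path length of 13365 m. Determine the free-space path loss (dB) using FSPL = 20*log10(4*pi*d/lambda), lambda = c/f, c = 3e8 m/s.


lambda = c / f = 3.0000e+08 / 2.3708e+09 = 0.1265396 m
FSPL = 20 * log10(4*pi*13365/0.1265396) = 122.5 dB

122.5 dB


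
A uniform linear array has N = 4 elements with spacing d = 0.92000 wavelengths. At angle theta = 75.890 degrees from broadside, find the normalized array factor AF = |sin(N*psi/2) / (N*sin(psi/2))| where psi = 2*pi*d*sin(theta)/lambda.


psi = 2*pi*0.92000*sin(75.890 deg) = 5.606129 rad
AF = |sin(4*5.606129/2) / (4*sin(5.606129/2))| = 0.7352

0.7352


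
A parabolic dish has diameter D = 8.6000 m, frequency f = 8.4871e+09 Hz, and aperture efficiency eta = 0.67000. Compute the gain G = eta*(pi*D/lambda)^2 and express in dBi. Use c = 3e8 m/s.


lambda = c / f = 3.0000e+08 / 8.4871e+09 = 0.03534776 m
G_linear = 0.67000 * (pi * 8.6000 / 0.03534776)^2 = 391424.2
G_dBi = 10 * log10(391424.2) = 55.93 dBi

55.93 dBi


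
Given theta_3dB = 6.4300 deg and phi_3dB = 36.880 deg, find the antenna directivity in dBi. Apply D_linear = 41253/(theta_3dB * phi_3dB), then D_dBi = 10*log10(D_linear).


D_linear = 41253 / (6.4300 * 36.880) = 173.9617
D_dBi = 10 * log10(173.9617) = 22.40 dBi

22.40 dBi


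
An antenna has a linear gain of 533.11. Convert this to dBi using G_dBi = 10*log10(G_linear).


G_dBi = 10 * log10(533.11) = 27.27 dBi

27.27 dBi


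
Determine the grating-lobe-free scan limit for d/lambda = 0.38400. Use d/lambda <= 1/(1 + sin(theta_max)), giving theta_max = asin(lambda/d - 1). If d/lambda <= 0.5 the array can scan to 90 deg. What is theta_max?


lambda/d - 1 = 1/0.38400 - 1 = 1.604167 >= 1
d/lambda <= 0.5, so the array can scan to endfire without grating lobes: theta_max = 90 deg

90 deg


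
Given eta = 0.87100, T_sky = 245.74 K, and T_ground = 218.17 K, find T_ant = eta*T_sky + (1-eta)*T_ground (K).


T_ant = 0.87100 * 245.74 + (1 - 0.87100) * 218.17 = 242.2 K

242.2 K


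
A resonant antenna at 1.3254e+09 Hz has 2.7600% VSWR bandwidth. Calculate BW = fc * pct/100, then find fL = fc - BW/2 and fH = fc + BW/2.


BW = 1.3254e+09 * 2.7600/100 = 3.658104e+07 Hz
fL = 1.3254e+09 - 3.658104e+07/2 = 1.307e+09 Hz
fH = 1.3254e+09 + 3.658104e+07/2 = 1.344e+09 Hz

BW=3.658e+07 Hz, fL=1.307e+09 Hz, fH=1.344e+09 Hz


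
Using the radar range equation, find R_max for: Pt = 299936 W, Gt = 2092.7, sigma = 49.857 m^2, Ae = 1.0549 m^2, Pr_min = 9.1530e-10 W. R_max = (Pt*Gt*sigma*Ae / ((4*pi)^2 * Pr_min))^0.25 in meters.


R^4 = 299936*2092.7*49.857*1.0549 / ((4*pi)^2 * 9.1530e-10) = 2.283967e+17
R_max = 2.283967e+17^0.25 = 21861 m

21861 m


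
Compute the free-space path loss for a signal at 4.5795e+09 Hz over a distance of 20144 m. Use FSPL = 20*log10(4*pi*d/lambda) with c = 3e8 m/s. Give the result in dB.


lambda = c / f = 3.0000e+08 / 4.5795e+09 = 0.06550934 m
FSPL = 20 * log10(4*pi*20144/0.06550934) = 131.7 dB

131.7 dB


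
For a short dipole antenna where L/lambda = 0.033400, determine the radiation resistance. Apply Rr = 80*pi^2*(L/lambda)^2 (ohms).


Rr = 80 * pi^2 * (0.033400)^2 = 80 * 9.869604 * 1.115560e-03 = 0.8808 ohm

0.8808 ohm


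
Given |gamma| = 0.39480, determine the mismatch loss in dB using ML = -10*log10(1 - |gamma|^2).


ML = -10 * log10(1 - 0.39480^2) = -10 * log10(0.84413296) = 0.7359 dB

0.7359 dB


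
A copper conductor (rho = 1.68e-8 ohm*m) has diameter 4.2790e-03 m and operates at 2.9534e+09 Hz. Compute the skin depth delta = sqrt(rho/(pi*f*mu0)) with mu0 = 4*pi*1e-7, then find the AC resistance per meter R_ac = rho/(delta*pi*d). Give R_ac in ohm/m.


delta = sqrt(1.68e-8 / (pi * 2.9534e+09 * 4*pi*1e-7)) = 1.200366e-06 m
R_ac = 1.68e-8 / (1.200366e-06 * pi * 4.2790e-03) = 1.041 ohm/m

1.041 ohm/m


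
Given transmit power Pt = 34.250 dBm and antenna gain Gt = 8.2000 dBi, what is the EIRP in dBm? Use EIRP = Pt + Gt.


EIRP = Pt + Gt = 34.250 + 8.2000 = 42.45 dBm

42.45 dBm


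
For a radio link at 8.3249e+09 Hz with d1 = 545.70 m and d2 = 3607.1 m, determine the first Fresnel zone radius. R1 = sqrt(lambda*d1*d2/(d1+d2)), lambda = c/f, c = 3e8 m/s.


lambda = c / f = 3.0000e+08 / 8.3249e+09 = 0.03603647 m
R1 = sqrt(0.03603647 * 545.70 * 3607.1 / (545.70 + 3607.1)) = 4.133 m

4.133 m


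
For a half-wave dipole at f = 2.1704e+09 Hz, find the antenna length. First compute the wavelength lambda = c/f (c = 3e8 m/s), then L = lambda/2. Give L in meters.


lambda = c / f = 3.0000e+08 / 2.1704e+09 = 0.1382234 m
L = lambda / 2 = 0.1382234 / 2 = 0.06911 m

0.06911 m


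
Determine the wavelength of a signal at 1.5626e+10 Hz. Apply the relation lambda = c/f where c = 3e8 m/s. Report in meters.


lambda = c / f = 3.0000e+08 / 1.5626e+10 = 0.01920 m

0.01920 m


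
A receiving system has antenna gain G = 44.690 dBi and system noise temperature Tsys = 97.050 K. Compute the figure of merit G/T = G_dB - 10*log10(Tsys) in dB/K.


G/T = 44.690 - 10*log10(97.050) = 44.690 - 19.86996 = 24.82 dB/K

24.82 dB/K


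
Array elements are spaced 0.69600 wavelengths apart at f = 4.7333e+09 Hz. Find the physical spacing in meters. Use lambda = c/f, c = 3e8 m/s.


lambda = c / f = 3.0000e+08 / 4.7333e+09 = 0.06338073 m
d = 0.69600 * 0.06338073 = 0.04411 m

0.04411 m


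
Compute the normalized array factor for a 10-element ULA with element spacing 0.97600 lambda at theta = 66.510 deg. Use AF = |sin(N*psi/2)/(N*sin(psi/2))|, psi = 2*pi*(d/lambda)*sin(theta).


psi = 2*pi*0.97600*sin(66.510 deg) = 5.624196 rad
AF = |sin(10*5.624196/2) / (10*sin(5.624196/2))| = 0.04721

0.04721


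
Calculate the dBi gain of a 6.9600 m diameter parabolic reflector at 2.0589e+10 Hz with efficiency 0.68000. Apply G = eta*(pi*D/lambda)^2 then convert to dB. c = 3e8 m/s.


lambda = c / f = 3.0000e+08 / 2.0589e+10 = 0.01457089 m
G_linear = 0.68000 * (pi * 6.9600 / 0.01457089)^2 = 1.531281e+06
G_dBi = 10 * log10(1.531281e+06) = 61.85 dBi

61.85 dBi


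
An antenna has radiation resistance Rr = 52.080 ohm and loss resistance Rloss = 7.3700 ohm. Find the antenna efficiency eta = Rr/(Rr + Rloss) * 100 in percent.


eta = 52.080 / (52.080 + 7.3700) * 100 = 87.60%

87.60%


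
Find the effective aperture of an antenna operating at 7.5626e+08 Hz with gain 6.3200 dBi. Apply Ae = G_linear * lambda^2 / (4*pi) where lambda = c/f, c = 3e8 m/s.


lambda = c / f = 3.0000e+08 / 7.5626e+08 = 0.3966890 m
G_linear = 10^(6.3200/10) = 4.285485
Ae = G_linear * lambda^2 / (4*pi) = 4.285485 * 0.3966890^2 / (4*pi) = 0.05366 m^2

0.05366 m^2


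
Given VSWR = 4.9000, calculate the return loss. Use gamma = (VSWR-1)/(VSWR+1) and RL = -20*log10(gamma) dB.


gamma = (4.9000 - 1) / (4.9000 + 1) = 0.6610169
RL = -20 * log10(0.6610169) = 3.596 dB

3.596 dB


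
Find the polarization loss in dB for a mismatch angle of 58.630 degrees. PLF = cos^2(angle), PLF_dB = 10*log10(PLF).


PLF_linear = cos^2(58.630 deg) = 0.2709855
PLF_dB = 10 * log10(0.2709855) = -5.671 dB

-5.671 dB


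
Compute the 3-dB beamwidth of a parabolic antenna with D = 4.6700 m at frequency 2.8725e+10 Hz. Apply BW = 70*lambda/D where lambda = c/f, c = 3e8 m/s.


lambda = c / f = 3.0000e+08 / 2.8725e+10 = 0.01044386 m
BW = 70 * 0.01044386 / 4.6700 = 0.1565 deg

0.1565 deg


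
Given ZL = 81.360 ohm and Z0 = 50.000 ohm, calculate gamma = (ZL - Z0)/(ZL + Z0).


gamma = (81.360 - 50.000) / (81.360 + 50.000) = 0.2387

0.2387


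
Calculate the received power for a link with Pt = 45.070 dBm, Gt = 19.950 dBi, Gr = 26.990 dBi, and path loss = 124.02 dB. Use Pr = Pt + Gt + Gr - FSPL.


Pr = 45.070 + 19.950 + 26.990 - 124.02 = -32.01 dBm

-32.01 dBm


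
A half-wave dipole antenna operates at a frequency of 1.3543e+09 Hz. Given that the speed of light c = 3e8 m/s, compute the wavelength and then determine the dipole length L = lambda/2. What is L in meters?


lambda = c / f = 3.0000e+08 / 1.3543e+09 = 0.2215167 m
L = lambda / 2 = 0.2215167 / 2 = 0.1108 m

0.1108 m


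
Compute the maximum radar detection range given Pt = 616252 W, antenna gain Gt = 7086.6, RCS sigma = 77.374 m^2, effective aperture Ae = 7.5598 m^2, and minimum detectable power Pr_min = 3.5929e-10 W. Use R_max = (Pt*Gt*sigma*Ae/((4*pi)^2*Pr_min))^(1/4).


R^4 = 616252*7086.6*77.374*7.5598 / ((4*pi)^2 * 3.5929e-10) = 4.502324e+19
R_max = 4.502324e+19^0.25 = 81914 m

81914 m


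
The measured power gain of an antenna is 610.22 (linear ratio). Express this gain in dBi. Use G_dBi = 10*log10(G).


G_dBi = 10 * log10(610.22) = 27.85 dBi

27.85 dBi


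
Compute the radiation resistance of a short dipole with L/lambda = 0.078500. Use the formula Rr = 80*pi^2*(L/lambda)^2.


Rr = 80 * pi^2 * (0.078500)^2 = 80 * 9.869604 * 6.162250e-03 = 4.866 ohm

4.866 ohm


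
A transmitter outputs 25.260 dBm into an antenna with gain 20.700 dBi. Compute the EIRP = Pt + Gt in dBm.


EIRP = Pt + Gt = 25.260 + 20.700 = 45.96 dBm

45.96 dBm


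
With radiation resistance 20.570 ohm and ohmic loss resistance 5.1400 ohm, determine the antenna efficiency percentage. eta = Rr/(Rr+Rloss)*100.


eta = 20.570 / (20.570 + 5.1400) * 100 = 80.01%

80.01%


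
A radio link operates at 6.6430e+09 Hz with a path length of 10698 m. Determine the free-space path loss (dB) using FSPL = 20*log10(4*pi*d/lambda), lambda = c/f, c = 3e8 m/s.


lambda = c / f = 3.0000e+08 / 6.6430e+09 = 0.04516032 m
FSPL = 20 * log10(4*pi*10698/0.04516032) = 129.5 dB

129.5 dB


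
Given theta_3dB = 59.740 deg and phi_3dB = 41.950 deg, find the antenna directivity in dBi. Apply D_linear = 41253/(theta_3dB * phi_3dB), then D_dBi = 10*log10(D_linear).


D_linear = 41253 / (59.740 * 41.950) = 16.46108
D_dBi = 10 * log10(16.46108) = 12.16 dBi

12.16 dBi


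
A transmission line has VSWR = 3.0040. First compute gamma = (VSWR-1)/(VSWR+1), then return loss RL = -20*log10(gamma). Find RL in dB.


gamma = (3.0040 - 1) / (3.0040 + 1) = 0.5004995
RL = -20 * log10(0.5004995) = 6.012 dB

6.012 dB


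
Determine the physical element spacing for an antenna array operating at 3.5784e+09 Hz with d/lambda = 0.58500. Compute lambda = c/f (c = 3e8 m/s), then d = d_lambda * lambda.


lambda = c / f = 3.0000e+08 / 3.5784e+09 = 0.08383635 m
d = 0.58500 * 0.08383635 = 0.04904 m

0.04904 m


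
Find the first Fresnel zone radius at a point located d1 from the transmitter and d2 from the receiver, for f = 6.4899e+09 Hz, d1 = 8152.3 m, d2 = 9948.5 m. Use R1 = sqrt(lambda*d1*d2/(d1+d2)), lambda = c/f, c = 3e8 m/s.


lambda = c / f = 3.0000e+08 / 6.4899e+09 = 0.04622567 m
R1 = sqrt(0.04622567 * 8152.3 * 9948.5 / (8152.3 + 9948.5)) = 14.39 m

14.39 m


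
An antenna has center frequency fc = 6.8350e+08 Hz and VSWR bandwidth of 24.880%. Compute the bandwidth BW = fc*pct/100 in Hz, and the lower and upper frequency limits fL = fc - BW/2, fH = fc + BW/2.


BW = 6.8350e+08 * 24.880/100 = 1.700548e+08 Hz
fL = 6.8350e+08 - 1.700548e+08/2 = 5.985e+08 Hz
fH = 6.8350e+08 + 1.700548e+08/2 = 7.685e+08 Hz

BW=1.701e+08 Hz, fL=5.985e+08 Hz, fH=7.685e+08 Hz


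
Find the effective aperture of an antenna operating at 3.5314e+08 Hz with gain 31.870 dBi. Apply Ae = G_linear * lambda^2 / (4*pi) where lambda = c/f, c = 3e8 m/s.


lambda = c / f = 3.0000e+08 / 3.5314e+08 = 0.8495214 m
G_linear = 10^(31.870/10) = 1538.155
Ae = G_linear * lambda^2 / (4*pi) = 1538.155 * 0.8495214^2 / (4*pi) = 88.34 m^2

88.34 m^2


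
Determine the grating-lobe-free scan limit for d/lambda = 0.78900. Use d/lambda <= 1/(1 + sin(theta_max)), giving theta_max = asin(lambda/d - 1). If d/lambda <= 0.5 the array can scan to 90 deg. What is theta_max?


lambda/d - 1 = 1/0.78900 - 1 = 0.2674271
theta_max = asin(0.2674271) = 15.51 deg

15.51 deg


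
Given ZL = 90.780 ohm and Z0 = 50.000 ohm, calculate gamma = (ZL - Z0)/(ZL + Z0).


gamma = (90.780 - 50.000) / (90.780 + 50.000) = 0.2897

0.2897


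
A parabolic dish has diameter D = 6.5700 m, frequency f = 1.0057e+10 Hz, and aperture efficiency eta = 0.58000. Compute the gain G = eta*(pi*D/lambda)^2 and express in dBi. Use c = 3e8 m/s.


lambda = c / f = 3.0000e+08 / 1.0057e+10 = 0.02982997 m
G_linear = 0.58000 * (pi * 6.5700 / 0.02982997)^2 = 277685.3
G_dBi = 10 * log10(277685.3) = 54.44 dBi

54.44 dBi


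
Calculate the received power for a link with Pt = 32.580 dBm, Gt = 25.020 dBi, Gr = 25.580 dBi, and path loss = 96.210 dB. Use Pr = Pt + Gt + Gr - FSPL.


Pr = 32.580 + 25.020 + 25.580 - 96.210 = -13.03 dBm

-13.03 dBm


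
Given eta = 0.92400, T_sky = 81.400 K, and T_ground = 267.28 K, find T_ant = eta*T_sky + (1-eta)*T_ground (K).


T_ant = 0.92400 * 81.400 + (1 - 0.92400) * 267.28 = 95.53 K

95.53 K


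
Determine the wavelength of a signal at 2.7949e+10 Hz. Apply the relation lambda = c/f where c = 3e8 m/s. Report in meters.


lambda = c / f = 3.0000e+08 / 2.7949e+10 = 0.01073 m

0.01073 m


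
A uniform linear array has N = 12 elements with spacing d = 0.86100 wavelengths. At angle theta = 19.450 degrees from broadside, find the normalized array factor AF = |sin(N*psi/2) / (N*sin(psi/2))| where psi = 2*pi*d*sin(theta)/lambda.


psi = 2*pi*0.86100*sin(19.450 deg) = 1.801385 rad
AF = |sin(12*1.801385/2) / (12*sin(1.801385/2))| = 0.1045

0.1045


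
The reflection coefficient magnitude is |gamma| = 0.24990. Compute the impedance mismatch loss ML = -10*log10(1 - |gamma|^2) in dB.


ML = -10 * log10(1 - 0.24990^2) = -10 * log10(0.93754999) = 0.2801 dB

0.2801 dB


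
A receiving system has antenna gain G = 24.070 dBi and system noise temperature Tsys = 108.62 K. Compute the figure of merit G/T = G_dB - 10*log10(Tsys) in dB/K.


G/T = 24.070 - 10*log10(108.62) = 24.070 - 20.35910 = 3.711 dB/K

3.711 dB/K


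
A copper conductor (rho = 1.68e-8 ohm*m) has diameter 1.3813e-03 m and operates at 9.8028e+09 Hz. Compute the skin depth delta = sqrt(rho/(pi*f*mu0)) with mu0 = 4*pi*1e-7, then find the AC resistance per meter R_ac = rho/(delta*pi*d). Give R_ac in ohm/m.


delta = sqrt(1.68e-8 / (pi * 9.8028e+09 * 4*pi*1e-7)) = 6.588700e-07 m
R_ac = 1.68e-8 / (6.588700e-07 * pi * 1.3813e-03) = 5.876 ohm/m

5.876 ohm/m


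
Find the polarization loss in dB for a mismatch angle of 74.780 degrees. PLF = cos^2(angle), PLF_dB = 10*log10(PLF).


PLF_linear = cos^2(74.780 deg) = 0.06891991
PLF_dB = 10 * log10(0.06891991) = -11.62 dB

-11.62 dB


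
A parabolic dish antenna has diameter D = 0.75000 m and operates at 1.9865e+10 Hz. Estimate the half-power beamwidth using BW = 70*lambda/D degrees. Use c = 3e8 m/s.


lambda = c / f = 3.0000e+08 / 1.9865e+10 = 0.01510194 m
BW = 70 * 0.01510194 / 0.75000 = 1.410 deg

1.410 deg


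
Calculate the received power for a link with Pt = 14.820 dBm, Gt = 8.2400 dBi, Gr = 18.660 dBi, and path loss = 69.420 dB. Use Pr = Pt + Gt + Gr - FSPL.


Pr = 14.820 + 8.2400 + 18.660 - 69.420 = -27.70 dBm

-27.70 dBm


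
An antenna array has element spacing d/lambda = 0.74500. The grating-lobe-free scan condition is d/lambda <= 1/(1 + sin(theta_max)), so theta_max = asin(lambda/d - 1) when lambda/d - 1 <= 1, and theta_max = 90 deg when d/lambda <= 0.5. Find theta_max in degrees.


lambda/d - 1 = 1/0.74500 - 1 = 0.3422819
theta_max = asin(0.3422819) = 20.02 deg

20.02 deg


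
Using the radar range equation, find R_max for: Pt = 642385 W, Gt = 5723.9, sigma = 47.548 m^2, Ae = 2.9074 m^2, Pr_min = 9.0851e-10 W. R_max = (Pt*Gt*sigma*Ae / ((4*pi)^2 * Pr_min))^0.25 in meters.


R^4 = 642385*5723.9*47.548*2.9074 / ((4*pi)^2 * 9.0851e-10) = 3.543032e+18
R_max = 3.543032e+18^0.25 = 43385 m

43385 m


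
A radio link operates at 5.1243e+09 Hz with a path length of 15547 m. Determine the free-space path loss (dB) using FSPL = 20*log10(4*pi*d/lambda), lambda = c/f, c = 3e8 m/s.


lambda = c / f = 3.0000e+08 / 5.1243e+09 = 0.05854458 m
FSPL = 20 * log10(4*pi*15547/0.05854458) = 130.5 dB

130.5 dB
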